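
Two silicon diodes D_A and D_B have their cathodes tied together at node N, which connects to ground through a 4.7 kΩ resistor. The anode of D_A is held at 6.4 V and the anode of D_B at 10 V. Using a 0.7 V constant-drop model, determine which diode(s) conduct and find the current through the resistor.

Only D_B conducts; I_R ≈ 2 mA

Assume both conduct. Then node N would need to be at both 6.4−0.7 = 5.7 V and 10−0.7 = 9.3 V, which is impossible.
Assume only D_B conducts: V_N = 10 − 0.7 = 9.3 V, so I_R = 9.3/4.7 = 1.98 mA.
Check D_A: its anode-to-cathode voltage is 6.4 − 9.3 = -2.9 V < 0.7 V, so it is off. The assumption is consistent.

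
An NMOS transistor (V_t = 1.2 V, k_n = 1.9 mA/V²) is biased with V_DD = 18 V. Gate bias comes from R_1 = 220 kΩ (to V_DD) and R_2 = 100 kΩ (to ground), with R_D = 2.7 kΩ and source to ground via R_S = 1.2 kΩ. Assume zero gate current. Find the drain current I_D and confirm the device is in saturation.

I_D ≈ 2.4 mA

V_G = V_DD·R_2/(R_1+R_2) = 18×100/320 = 5.62 V.
Assume saturation: I_D = (k_n/2)(V_GS − V_t)² with V_GS = V_G − I_D·R_S = 5.62 − 1.2·I_D.
Substituting gives 1.37·I_D² − 11.1·I_D + 18.6 = 0, with roots I_D = 2.37 or 5.73 mA.
The root I_D = 5.73 mA gives V_GS = -1.26 V ≤ V_t, so take I_D = 2.37 mA.
Then V_GS = 2.78 V and V_DS = V_DD − I_D(R_D+R_S) = 18 − 2.37×3.9 = 8.75 V.
Saturation requires V_DS ≥ V_GS − V_t = 1.58 V; 8.75 ≥ 1.58 ✓.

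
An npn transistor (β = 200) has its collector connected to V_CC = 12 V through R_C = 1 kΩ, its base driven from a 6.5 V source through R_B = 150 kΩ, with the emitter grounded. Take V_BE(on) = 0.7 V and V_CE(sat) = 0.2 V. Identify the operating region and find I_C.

active; I_C ≈ 7.7 mA

Assume active. Base-emitter loop: I_B = (V_BB − V_BE)/R_B = (6.5 − 0.7)/150 = 0.0387 mA.
I_C = β·I_B = 200×0.0387 = 7.73 mA.
V_CE = V_CC − I_C·R_C = 12 − 7.73×1 = 4.27 V > V_CE(sat), so the active-region assumption holds.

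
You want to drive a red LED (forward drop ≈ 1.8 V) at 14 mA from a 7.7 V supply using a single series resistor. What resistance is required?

The resistor drops V_S − V_D = 7.7 − 1.8 = 5.9 V at 14 mA.
R = 5.9 V / 14 mA = 0.421 kΩ.

R ≈ 0.42 kΩ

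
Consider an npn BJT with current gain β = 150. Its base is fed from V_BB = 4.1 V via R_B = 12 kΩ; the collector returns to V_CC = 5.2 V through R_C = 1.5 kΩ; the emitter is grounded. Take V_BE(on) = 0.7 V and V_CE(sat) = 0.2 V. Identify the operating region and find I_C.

saturation; I_C ≈ 3.3 mA

Assume active: I_B = (4.1 − 0.7)/12 = 0.283 mA, giving I_C = β·I_B = 42.5 mA.
But then V_CE = 5.2 − 42.5×1.5 = -58.5 V < V_CE(sat) = 0.2 V — impossible in the active region.
So the transistor is saturated. With V_CE = 0.2 V, I_C = (V_CC − 0.2)/R_C = 5/1.5 = 3.33 mA.
Check: β·I_B = 42.5 mA > I_C = 3.33 mA, confirming saturation.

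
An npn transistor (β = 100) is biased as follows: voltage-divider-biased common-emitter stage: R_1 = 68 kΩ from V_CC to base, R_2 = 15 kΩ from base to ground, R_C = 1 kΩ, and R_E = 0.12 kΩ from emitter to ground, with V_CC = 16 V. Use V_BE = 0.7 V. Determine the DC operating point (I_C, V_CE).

I_C ≈ 9 mA, V_CE ≈ 5.9 V

Thevenize the base divider: V_Th = V_CC·R_2/(R_1+R_2) = 16×15/83 = 2.89 V, R_Th = R_1‖R_2 = 12.3 kΩ.
Base-emitter loop: V_Th = I_B·R_Th + V_BE + (β+1)I_B·R_E, so I_B = (2.89 − 0.7) / (12.3 + 101×0.12) = 0.0898 mA.
I_C = β·I_B = 100×0.0898 = 8.98 mA, and I_E = (β+1)I_B = 9.07 mA.
V_CE = V_CC − I_C·R_C − I_E·R_E = 16 − 8.98×1 − 9.07×0.12 = 5.93 V.
V_CE = 5.93 V > 0.2 V confirms active-region operation.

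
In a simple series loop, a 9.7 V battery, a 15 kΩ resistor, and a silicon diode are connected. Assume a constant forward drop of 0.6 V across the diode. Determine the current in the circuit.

I ≈ 0.61 mA

KVL around the loop: 9.7 = V_D + I·R = 0.6 + I × 15 kΩ.
So I = (9.7 − 0.6) / 15 kΩ = 9.1 / 15 = 0.607 mA.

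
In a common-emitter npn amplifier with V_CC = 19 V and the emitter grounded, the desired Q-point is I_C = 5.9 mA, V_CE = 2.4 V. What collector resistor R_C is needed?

R_C ≈ 2.8 kΩ

Collector loop: V_CC = I_C·R_C + V_CE.
R_C = (V_CC − V_CE)/I_C = (19 − 2.4)/5.9 = 2.81 kΩ.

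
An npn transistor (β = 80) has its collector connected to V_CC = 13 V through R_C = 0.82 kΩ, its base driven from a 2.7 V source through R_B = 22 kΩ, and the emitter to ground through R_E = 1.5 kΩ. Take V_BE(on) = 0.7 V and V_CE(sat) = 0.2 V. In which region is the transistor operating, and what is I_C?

active; I_C ≈ 1.1 mA

Assume active. Base-emitter loop: I_B = (V_BB − V_BE)/(R_B + (β+1)R_E) = (2.7 − 0.7)/(22 + 81×1.5) = 0.0139 mA.
I_C = β·I_B = 80×0.0139 = 1.11 mA.
V_CE = V_CC − I_C·R_C − I_E·R_E = 13 − 1.11×0.82 − 1.13×1.5 = 10.4 V > V_CE(sat), so the active-region assumption holds.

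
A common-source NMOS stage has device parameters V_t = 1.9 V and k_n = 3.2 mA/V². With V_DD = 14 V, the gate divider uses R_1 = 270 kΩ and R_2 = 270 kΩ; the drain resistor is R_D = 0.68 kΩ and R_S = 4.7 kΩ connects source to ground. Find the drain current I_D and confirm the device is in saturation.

V_G = V_DD·R_2/(R_1+R_2) = 14×270/540 = 7 V.
Assume saturation: I_D = (k_n/2)(V_GS − V_t)² with V_GS = V_G − I_D·R_S = 7 − 4.7·I_D.
Substituting gives 35.3·I_D² − 77.7·I_D + 41.6 = 0, with roots I_D = 0.923 or 1.28 mA.
The root I_D = 1.28 mA gives V_GS = 1.01 V ≤ V_t, so take I_D = 0.923 mA.
Then V_GS = 2.66 V and V_DS = V_DD − I_D(R_D+R_S) = 14 − 0.923×5.38 = 9.03 V.
Saturation requires V_DS ≥ V_GS − V_t = 0.76 V; 9.03 ≥ 0.76 ✓.

I_D ≈ 0.92 mA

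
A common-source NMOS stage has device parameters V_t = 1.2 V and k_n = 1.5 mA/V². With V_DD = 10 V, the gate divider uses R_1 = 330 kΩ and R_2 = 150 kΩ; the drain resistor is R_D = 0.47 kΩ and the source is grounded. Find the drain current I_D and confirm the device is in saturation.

I_D ≈ 2.8 mA

V_G = V_DD·R_2/(R_1+R_2) = 10×150/480 = 3.12 V. With the source grounded, V_GS = V_G = 3.12 V.
Assume saturation: I_D = (k_n/2)(V_GS − V_t)² = (1.5/2)×(3.12 − 1.2)² = 0.75×1.93² = 2.78 mA.
V_DS = V_DD − I_D·R_D = 10 − 2.78×0.47 = 8.69 V.
Saturation requires V_DS ≥ V_GS − V_t = 1.93 V; 8.69 ≥ 1.93 ✓.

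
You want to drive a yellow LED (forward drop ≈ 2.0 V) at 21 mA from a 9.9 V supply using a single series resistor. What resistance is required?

The resistor drops V_S − V_D = 9.9 − 2.0 = 7.9 V at 21 mA.
R = 7.9 V / 21 mA = 0.376 kΩ.

R ≈ 0.38 kΩ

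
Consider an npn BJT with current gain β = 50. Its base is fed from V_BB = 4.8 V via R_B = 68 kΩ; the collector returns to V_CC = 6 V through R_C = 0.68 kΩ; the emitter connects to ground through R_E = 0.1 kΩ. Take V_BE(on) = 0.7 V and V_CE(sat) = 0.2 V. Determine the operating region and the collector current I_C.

Assume active. Base-emitter loop: I_B = (V_BB − V_BE)/(R_B + (β+1)R_E) = (4.8 − 0.7)/(68 + 51×0.1) = 0.0561 mA.
I_C = β·I_B = 50×0.0561 = 2.8 mA.
V_CE = V_CC − I_C·R_C − I_E·R_E = 6 − 2.8×0.68 − 2.86×0.1 = 3.81 V > V_CE(sat), so the active-region assumption holds.

active; I_C ≈ 2.8 mA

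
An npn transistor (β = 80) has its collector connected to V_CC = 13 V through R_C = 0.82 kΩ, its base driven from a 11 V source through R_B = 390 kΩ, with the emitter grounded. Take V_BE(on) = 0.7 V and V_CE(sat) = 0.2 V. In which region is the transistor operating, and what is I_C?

active; I_C ≈ 2.1 mA

Assume active. Base-emitter loop: I_B = (V_BB − V_BE)/R_B = (11 − 0.7)/390 = 0.0264 mA.
I_C = β·I_B = 80×0.0264 = 2.11 mA.
V_CE = V_CC − I_C·R_C = 13 − 2.11×0.82 = 11.3 V > V_CE(sat), so the active-region assumption holds.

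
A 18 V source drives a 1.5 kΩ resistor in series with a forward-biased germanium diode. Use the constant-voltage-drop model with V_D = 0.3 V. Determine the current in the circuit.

KVL around the loop: 18 = V_D + I·R = 0.3 + I × 1.5 kΩ.
So I = (18 − 0.3) / 1.5 kΩ = 17.7 / 1.5 = 11.8 mA.

I ≈ 12 mA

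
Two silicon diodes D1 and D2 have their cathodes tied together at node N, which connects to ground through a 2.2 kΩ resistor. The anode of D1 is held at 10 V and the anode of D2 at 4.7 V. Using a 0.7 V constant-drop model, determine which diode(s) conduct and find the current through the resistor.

Assume both conduct. Then node N would need to be at both 10−0.7 = 9.3 V and 4.7−0.7 = 4 V, which is impossible.
Assume only D1 conducts: V_N = 10 − 0.7 = 9.3 V, so I_R = 9.3/2.2 = 4.23 mA.
Check D2: its anode-to-cathode voltage is 4.7 − 9.3 = -4.6 V < 0.7 V, so it is off. The assumption is consistent.

Only D1 conducts; I_R ≈ 4.2 mA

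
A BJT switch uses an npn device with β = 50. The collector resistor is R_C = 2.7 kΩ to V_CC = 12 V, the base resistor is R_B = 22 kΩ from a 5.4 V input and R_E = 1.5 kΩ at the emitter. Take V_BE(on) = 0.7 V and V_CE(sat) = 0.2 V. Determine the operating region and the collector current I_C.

Assume active. Base-emitter loop: I_B = (V_BB − V_BE)/(R_B + (β+1)R_E) = (5.4 − 0.7)/(22 + 51×1.5) = 0.0477 mA.
I_C = β·I_B = 50×0.0477 = 2.39 mA.
V_CE = V_CC − I_C·R_C − I_E·R_E = 12 − 2.39×2.7 − 2.43×1.5 = 1.91 V > V_CE(sat), so the active-region assumption holds.

active; I_C ≈ 2.4 mA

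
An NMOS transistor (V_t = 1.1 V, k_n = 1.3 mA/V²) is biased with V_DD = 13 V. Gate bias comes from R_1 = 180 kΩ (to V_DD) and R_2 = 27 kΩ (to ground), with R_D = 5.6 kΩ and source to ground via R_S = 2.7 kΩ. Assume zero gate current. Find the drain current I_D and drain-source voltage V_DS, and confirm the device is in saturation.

I_D ≈ 0.086 mA, V_DS ≈ 12 V

V_G = V_DD·R_2/(R_1+R_2) = 13×27/207 = 1.7 V.
Assume saturation: I_D = (k_n/2)(V_GS − V_t)² with V_GS = V_G − I_D·R_S = 1.7 − 2.7·I_D.
Substituting gives 4.74·I_D² − 3.09·I_D + 0.231 = 0, with roots I_D = 0.0859 or 0.566 mA.
The root I_D = 0.566 mA gives V_GS = 0.167 V ≤ V_t, so take I_D = 0.0859 mA.
Then V_GS = 1.46 V and V_DS = V_DD − I_D(R_D+R_S) = 13 − 0.0859×8.3 = 12.3 V.
Saturation requires V_DS ≥ V_GS − V_t = 0.364 V; 12.3 ≥ 0.364 ✓.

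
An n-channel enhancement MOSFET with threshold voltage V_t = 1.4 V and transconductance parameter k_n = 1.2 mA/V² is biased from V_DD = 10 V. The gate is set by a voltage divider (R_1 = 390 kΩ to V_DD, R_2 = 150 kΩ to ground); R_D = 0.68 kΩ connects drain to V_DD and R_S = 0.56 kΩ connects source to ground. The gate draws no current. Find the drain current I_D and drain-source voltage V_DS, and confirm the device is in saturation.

I_D ≈ 0.63 mA, V_DS ≈ 9.2 V

V_G = V_DD·R_2/(R_1+R_2) = 10×150/540 = 2.78 V.
Assume saturation: I_D = (k_n/2)(V_GS − V_t)² with V_GS = V_G − I_D·R_S = 2.78 − 0.56·I_D.
Substituting gives 0.188·I_D² − 1.93·I_D + 1.14 = 0, with roots I_D = 0.63 or 9.61 mA.
The root I_D = 9.61 mA gives V_GS = -2.6 V ≤ V_t, so take I_D = 0.63 mA.
Then V_GS = 2.42 V and V_DS = V_DD − I_D(R_D+R_S) = 10 − 0.63×1.24 = 9.22 V.
Saturation requires V_DS ≥ V_GS − V_t = 1.02 V; 9.22 ≥ 1.02 ✓.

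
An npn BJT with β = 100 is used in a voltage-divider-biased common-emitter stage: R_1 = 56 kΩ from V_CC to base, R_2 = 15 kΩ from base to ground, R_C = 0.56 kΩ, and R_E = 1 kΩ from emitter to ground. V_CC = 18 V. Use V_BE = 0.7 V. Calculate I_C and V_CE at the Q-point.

Thevenize the base divider: V_Th = V_CC·R_2/(R_1+R_2) = 18×15/71 = 3.8 V, R_Th = R_1‖R_2 = 11.8 kΩ.
Base-emitter loop: V_Th = I_B·R_Th + V_BE + (β+1)I_B·R_E, so I_B = (3.8 − 0.7) / (11.8 + 101×1) = 0.0275 mA.
I_C = β·I_B = 100×0.0275 = 2.75 mA, and I_E = (β+1)I_B = 2.78 mA.
V_CE = V_CC − I_C·R_C − I_E·R_E = 18 − 2.75×0.56 − 2.78×1 = 13.7 V.
V_CE = 13.7 V > 0.2 V confirms active-region operation.

I_C ≈ 2.7 mA, V_CE ≈ 14 V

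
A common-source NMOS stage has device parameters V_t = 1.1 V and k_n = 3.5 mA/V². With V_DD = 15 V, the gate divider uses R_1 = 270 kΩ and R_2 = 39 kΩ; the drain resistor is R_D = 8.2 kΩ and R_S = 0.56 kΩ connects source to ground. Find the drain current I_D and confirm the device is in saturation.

V_G = V_DD·R_2/(R_1+R_2) = 15×39/309 = 1.89 V.
Assume saturation: I_D = (k_n/2)(V_GS − V_t)² with V_GS = V_G − I_D·R_S = 1.89 − 0.56·I_D.
Substituting gives 0.549·I_D² − 2.55·I_D + 1.1 = 0, with roots I_D = 0.481 or 4.17 mA.
The root I_D = 4.17 mA gives V_GS = -0.444 V ≤ V_t, so take I_D = 0.481 mA.
Then V_GS = 1.62 V and V_DS = V_DD − I_D(R_D+R_S) = 15 − 0.481×8.76 = 10.8 V.
Saturation requires V_DS ≥ V_GS − V_t = 0.524 V; 10.8 ≥ 0.524 ✓.

I_D ≈ 0.48 mA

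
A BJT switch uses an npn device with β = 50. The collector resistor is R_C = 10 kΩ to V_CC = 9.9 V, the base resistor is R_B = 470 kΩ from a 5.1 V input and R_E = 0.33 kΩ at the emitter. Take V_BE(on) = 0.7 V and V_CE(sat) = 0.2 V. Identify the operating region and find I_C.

active; I_C ≈ 0.45 mA

Assume active. Base-emitter loop: I_B = (V_BB − V_BE)/(R_B + (β+1)R_E) = (5.1 − 0.7)/(470 + 51×0.33) = 0.00904 mA.
I_C = β·I_B = 50×0.00904 = 0.452 mA.
V_CE = V_CC − I_C·R_C − I_E·R_E = 9.9 − 0.452×10 − 0.461×0.33 = 5.23 V > V_CE(sat), so the active-region assumption holds.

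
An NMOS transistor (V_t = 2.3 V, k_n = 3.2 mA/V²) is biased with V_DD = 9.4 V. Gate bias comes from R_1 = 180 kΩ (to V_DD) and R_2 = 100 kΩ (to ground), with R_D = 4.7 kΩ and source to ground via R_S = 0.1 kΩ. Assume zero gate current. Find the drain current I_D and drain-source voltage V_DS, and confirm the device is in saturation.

I_D ≈ 1.4 mA, V_DS ≈ 2.9 V

V_G = V_DD·R_2/(R_1+R_2) = 9.4×100/280 = 3.36 V.
Assume saturation: I_D = (k_n/2)(V_GS − V_t)² with V_GS = V_G − I_D·R_S = 3.36 − 0.1·I_D.
Substituting gives 0.016·I_D² − 1.34·I_D + 1.79 = 0, with roots I_D = 1.36 or 82.3 mA.
The root I_D = 82.3 mA gives V_GS = -4.87 V ≤ V_t, so take I_D = 1.36 mA.
Then V_GS = 3.22 V and V_DS = V_DD − I_D(R_D+R_S) = 9.4 − 1.36×4.8 = 2.88 V.
Saturation requires V_DS ≥ V_GS − V_t = 0.921 V; 2.88 ≥ 0.921 ✓.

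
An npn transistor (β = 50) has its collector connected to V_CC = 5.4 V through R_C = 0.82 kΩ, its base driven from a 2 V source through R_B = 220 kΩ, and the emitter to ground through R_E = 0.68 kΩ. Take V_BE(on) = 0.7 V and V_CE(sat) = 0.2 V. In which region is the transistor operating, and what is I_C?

active; I_C ≈ 0.26 mA

Assume active. Base-emitter loop: I_B = (V_BB − V_BE)/(R_B + (β+1)R_E) = (2 − 0.7)/(220 + 51×0.68) = 0.0051 mA.
I_C = β·I_B = 50×0.0051 = 0.255 mA.
V_CE = V_CC − I_C·R_C − I_E·R_E = 5.4 − 0.255×0.82 − 0.26×0.68 = 5.01 V > V_CE(sat), so the active-region assumption holds.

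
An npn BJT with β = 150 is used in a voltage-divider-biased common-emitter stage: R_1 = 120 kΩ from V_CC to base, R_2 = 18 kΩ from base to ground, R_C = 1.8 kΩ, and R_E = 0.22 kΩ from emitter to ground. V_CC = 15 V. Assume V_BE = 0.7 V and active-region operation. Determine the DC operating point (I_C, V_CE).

I_C ≈ 3.9 mA, V_CE ≈ 7.2 V

Thevenize the base divider: V_Th = V_CC·R_2/(R_1+R_2) = 15×18/138 = 1.96 V, R_Th = R_1‖R_2 = 15.7 kΩ.
Base-emitter loop: V_Th = I_B·R_Th + V_BE + (β+1)I_B·R_E, so I_B = (1.96 − 0.7) / (15.7 + 151×0.22) = 0.0257 mA.
I_C = β·I_B = 150×0.0257 = 3.86 mA, and I_E = (β+1)I_B = 3.88 mA.
V_CE = V_CC − I_C·R_C − I_E·R_E = 15 − 3.86×1.8 − 3.88×0.22 = 7.2 V.
V_CE = 7.2 V > 0.2 V confirms active-region operation.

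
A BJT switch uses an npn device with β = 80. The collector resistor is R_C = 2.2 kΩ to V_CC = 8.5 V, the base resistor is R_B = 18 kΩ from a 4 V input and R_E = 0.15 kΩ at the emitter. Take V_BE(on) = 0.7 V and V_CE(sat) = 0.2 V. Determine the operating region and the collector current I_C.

saturation; I_C ≈ 3.5 mA

Assume active: I_B = (4 − 0.7)/(18 + 81×0.15) = 0.109 mA, I_C = β·I_B = 8.76 mA.
Then V_CE = 8.5 − 8.76×2.2 − 8.87×0.15 = -12.1 V < 0.2 V — the active assumption fails.
Re-solve with V_CE = 0.2 V. KCL at the emitter: V_E/R_E = (V_BB−0.7−V_E)/R_B + (V_CC−0.2−V_E)/R_C, giving V_E = 0.551 V.
I_C = (V_CC − 0.2 − V_E)/R_C = (8.3 − 0.551)/2.2 = 3.52 mA.
Check: I_B = (3.3 − 0.551)/18 = 0.153 mA, and β·I_B = 12.2 mA > I_C, confirming saturation.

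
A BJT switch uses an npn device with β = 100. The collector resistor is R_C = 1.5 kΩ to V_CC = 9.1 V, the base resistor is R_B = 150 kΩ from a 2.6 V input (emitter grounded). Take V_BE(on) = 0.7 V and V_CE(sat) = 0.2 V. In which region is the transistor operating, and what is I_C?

Assume active. Base-emitter loop: I_B = (V_BB − V_BE)/R_B = (2.6 − 0.7)/150 = 0.0127 mA.
I_C = β·I_B = 100×0.0127 = 1.27 mA.
V_CE = V_CC − I_C·R_C = 9.1 − 1.27×1.5 = 7.2 V > V_CE(sat), so the active-region assumption holds.

active; I_C ≈ 1.3 mA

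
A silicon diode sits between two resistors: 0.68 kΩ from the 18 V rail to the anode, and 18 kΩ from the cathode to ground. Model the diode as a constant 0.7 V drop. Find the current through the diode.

I ≈ 0.93 mA

The two resistors are in series with the diode, so KVL gives 18 = I·0.68 + 0.7 + I·18.
I = (18 − 0.7) / (0.68 + 18) kΩ = 17.3 / 18.7 = 0.926 mA.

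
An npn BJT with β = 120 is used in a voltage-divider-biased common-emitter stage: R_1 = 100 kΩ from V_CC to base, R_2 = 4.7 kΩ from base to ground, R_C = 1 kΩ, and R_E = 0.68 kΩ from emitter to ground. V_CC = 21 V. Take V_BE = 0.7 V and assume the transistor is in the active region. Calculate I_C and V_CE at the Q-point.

Thevenize the base divider: V_Th = V_CC·R_2/(R_1+R_2) = 21×4.7/105 = 0.943 V, R_Th = R_1‖R_2 = 4.49 kΩ.
Base-emitter loop: V_Th = I_B·R_Th + V_BE + (β+1)I_B·R_E, so I_B = (0.943 − 0.7) / (4.49 + 121×0.68) = 0.0028 mA.
I_C = β·I_B = 120×0.0028 = 0.336 mA, and I_E = (β+1)I_B = 0.338 mA.
V_CE = V_CC − I_C·R_C − I_E·R_E = 21 − 0.336×1 − 0.338×0.68 = 20.4 V.
V_CE = 20.4 V > 0.2 V confirms active-region operation.

I_C ≈ 0.34 mA, V_CE ≈ 20 V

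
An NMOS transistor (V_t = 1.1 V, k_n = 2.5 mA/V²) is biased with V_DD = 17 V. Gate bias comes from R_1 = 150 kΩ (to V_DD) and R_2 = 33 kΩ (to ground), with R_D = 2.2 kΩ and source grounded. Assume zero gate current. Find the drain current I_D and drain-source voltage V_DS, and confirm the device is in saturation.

V_G = V_DD·R_2/(R_1+R_2) = 17×33/183 = 3.07 V. With the source grounded, V_GS = V_G = 3.07 V.
Assume saturation: I_D = (k_n/2)(V_GS − V_t)² = (2.5/2)×(3.07 − 1.1)² = 1.25×1.97² = 4.83 mA.
V_DS = V_DD − I_D·R_D = 17 − 4.83×2.2 = 6.38 V.
Saturation requires V_DS ≥ V_GS − V_t = 1.97 V; 6.38 ≥ 1.97 ✓.

I_D ≈ 4.8 mA, V_DS ≈ 6.4 V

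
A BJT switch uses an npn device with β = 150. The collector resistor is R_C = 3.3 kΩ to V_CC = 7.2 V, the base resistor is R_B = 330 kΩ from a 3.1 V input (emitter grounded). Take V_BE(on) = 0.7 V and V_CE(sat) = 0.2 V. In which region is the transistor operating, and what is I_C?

Assume active. Base-emitter loop: I_B = (V_BB − V_BE)/R_B = (3.1 − 0.7)/330 = 0.00727 mA.
I_C = β·I_B = 150×0.00727 = 1.09 mA.
V_CE = V_CC − I_C·R_C = 7.2 − 1.09×3.3 = 3.6 V > V_CE(sat), so the active-region assumption holds.

active; I_C ≈ 1.1 mA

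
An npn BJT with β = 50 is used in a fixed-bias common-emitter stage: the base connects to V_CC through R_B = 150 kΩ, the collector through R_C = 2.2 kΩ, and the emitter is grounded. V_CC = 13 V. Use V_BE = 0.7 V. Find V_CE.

Base loop: V_CC = I_B·R_B + V_BE, so I_B = (13 − 0.7)/150 kΩ = 0.082 mA.
In the active region I_C = β·I_B = 50 × 0.082 = 4.1 mA.
Collector loop: V_CE = V_CC − I_C·R_C = 13 − 4.1×2.2 = 3.98 V.
Since V_CE = 3.98 V > V_CE(sat) ≈ 0.2 V, the transistor is in the active region as assumed.

V_CE ≈ 4 V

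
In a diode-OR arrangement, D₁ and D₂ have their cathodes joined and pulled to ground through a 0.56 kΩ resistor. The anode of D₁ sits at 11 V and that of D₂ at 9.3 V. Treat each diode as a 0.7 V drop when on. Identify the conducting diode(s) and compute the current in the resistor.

Only D₁ conducts; I_R ≈ 18 mA

Assume both conduct. Then node N would need to be at both 11−0.7 = 10.3 V and 9.3−0.7 = 8.6 V, which is impossible.
Assume only D₁ conducts: V_N = 11 − 0.7 = 10.3 V, so I_R = 10.3/0.56 = 18.4 mA.
Check D₂: its anode-to-cathode voltage is 9.3 − 10.3 = -1 V < 0.7 V, so it is off. The assumption is consistent.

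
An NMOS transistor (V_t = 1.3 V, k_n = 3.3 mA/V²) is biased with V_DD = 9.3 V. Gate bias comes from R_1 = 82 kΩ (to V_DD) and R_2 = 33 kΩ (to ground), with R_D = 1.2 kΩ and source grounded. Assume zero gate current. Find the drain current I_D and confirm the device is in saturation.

V_G = V_DD·R_2/(R_1+R_2) = 9.3×33/115 = 2.67 V. With the source grounded, V_GS = V_G = 2.67 V.
Assume saturation: I_D = (k_n/2)(V_GS − V_t)² = (3.3/2)×(2.67 − 1.3)² = 1.65×1.37² = 3.09 mA.
V_DS = V_DD − I_D·R_D = 9.3 − 3.09×1.2 = 5.59 V.
Saturation requires V_DS ≥ V_GS − V_t = 1.37 V; 5.59 ≥ 1.37 ✓.

I_D ≈ 3.1 mA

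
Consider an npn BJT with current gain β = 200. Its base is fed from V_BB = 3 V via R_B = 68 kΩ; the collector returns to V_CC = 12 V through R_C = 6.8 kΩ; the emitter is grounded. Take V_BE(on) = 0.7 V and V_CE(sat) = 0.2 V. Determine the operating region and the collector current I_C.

Assume active: I_B = (3 − 0.7)/68 = 0.0338 mA, giving I_C = β·I_B = 6.76 mA.
But then V_CE = 12 − 6.76×6.8 = -34 V < V_CE(sat) = 0.2 V — impossible in the active region.
So the transistor is saturated. With V_CE = 0.2 V, I_C = (V_CC − 0.2)/R_C = 11.8/6.8 = 1.74 mA.
Check: β·I_B = 6.76 mA > I_C = 1.74 mA, confirming saturation.

saturation; I_C ≈ 1.7 mA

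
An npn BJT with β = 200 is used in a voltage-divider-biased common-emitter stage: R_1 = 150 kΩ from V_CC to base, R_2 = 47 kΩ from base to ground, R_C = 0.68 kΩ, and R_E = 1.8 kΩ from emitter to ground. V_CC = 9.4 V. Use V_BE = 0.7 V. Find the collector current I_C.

Thevenize the base divider: V_Th = V_CC·R_2/(R_1+R_2) = 9.4×47/197 = 2.24 V, R_Th = R_1‖R_2 = 35.8 kΩ.
Base-emitter loop: V_Th = I_B·R_Th + V_BE + (β+1)I_B·R_E, so I_B = (2.24 − 0.7) / (35.8 + 201×1.8) = 0.00388 mA.
I_C = β·I_B = 200×0.00388 = 0.776 mA, and I_E = (β+1)I_B = 0.78 mA.
V_CE = V_CC − I_C·R_C − I_E·R_E = 9.4 − 0.776×0.68 − 0.78×1.8 = 7.47 V.
V_CE = 7.47 V > 0.2 V confirms active-region operation.

I_C ≈ 0.78 mA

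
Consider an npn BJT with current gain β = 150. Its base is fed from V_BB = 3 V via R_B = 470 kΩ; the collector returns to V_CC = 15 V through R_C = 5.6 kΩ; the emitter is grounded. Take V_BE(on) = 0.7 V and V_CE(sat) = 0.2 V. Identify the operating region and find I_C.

Assume active. Base-emitter loop: I_B = (V_BB − V_BE)/R_B = (3 − 0.7)/470 = 0.00489 mA.
I_C = β·I_B = 150×0.00489 = 0.734 mA.
V_CE = V_CC − I_C·R_C = 15 − 0.734×5.6 = 10.9 V > V_CE(sat), so the active-region assumption holds.

active; I_C ≈ 0.73 mA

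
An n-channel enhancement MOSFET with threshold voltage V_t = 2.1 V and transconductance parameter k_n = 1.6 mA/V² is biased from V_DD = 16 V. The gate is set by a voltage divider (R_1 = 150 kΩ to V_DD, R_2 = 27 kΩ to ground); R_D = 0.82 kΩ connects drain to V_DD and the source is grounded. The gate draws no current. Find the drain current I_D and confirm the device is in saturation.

V_G = V_DD·R_2/(R_1+R_2) = 16×27/177 = 2.44 V. With the source grounded, V_GS = V_G = 2.44 V.
Assume saturation: I_D = (k_n/2)(V_GS − V_t)² = (1.6/2)×(2.44 − 2.1)² = 0.8×0.341² = 0.0928 mA.
V_DS = V_DD − I_D·R_D = 16 − 0.0928×0.82 = 15.9 V.
Saturation requires V_DS ≥ V_GS − V_t = 0.341 V; 15.9 ≥ 0.341 ✓.

I_D ≈ 0.093 mA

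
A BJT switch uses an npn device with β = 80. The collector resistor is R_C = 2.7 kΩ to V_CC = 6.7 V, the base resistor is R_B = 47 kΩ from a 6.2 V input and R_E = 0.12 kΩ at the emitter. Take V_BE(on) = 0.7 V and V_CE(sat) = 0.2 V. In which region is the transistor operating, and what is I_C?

saturation; I_C ≈ 2.3 mA

Assume active: I_B = (6.2 − 0.7)/(47 + 81×0.12) = 0.097 mA, I_C = β·I_B = 7.76 mA.
Then V_CE = 6.7 − 7.76×2.7 − 7.85×0.12 = -15.2 V < 0.2 V — the active assumption fails.
Re-solve with V_CE = 0.2 V. KCL at the emitter: V_E/R_E = (V_BB−0.7−V_E)/R_B + (V_CC−0.2−V_E)/R_C, giving V_E = 0.289 V.
I_C = (V_CC − 0.2 − V_E)/R_C = (6.5 − 0.289)/2.7 = 2.3 mA.
Check: I_B = (5.5 − 0.289)/47 = 0.111 mA, and β·I_B = 8.87 mA > I_C, confirming saturation.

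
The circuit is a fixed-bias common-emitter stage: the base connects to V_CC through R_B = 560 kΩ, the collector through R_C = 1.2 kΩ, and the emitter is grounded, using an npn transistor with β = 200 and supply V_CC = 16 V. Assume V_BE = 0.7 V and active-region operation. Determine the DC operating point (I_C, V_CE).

Base loop: V_CC = I_B·R_B + V_BE, so I_B = (16 − 0.7)/560 kΩ = 0.0273 mA.
In the active region I_C = β·I_B = 200 × 0.0273 = 5.46 mA.
Collector loop: V_CE = V_CC − I_C·R_C = 16 − 5.46×1.2 = 9.44 V.
Since V_CE = 9.44 V > V_CE(sat) ≈ 0.2 V, the transistor is in the active region as assumed.

I_C ≈ 5.5 mA, V_CE ≈ 9.4 V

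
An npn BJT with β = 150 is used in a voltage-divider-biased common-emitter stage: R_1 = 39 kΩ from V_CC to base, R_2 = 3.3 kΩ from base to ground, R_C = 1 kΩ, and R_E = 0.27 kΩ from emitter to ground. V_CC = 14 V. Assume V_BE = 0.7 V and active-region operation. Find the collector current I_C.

Thevenize the base divider: V_Th = V_CC·R_2/(R_1+R_2) = 14×3.3/42.3 = 1.09 V, R_Th = R_1‖R_2 = 3.04 kΩ.
Base-emitter loop: V_Th = I_B·R_Th + V_BE + (β+1)I_B·R_E, so I_B = (1.09 − 0.7) / (3.04 + 151×0.27) = 0.00895 mA.
I_C = β·I_B = 150×0.00895 = 1.34 mA, and I_E = (β+1)I_B = 1.35 mA.
V_CE = V_CC − I_C·R_C − I_E·R_E = 14 − 1.34×1 − 1.35×0.27 = 12.3 V.
V_CE = 12.3 V > 0.2 V confirms active-region operation.

I_C ≈ 1.3 mA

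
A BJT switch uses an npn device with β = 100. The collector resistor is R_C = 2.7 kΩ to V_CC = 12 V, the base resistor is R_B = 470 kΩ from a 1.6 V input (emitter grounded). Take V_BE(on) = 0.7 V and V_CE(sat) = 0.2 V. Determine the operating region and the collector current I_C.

active; I_C ≈ 0.19 mA

Assume active. Base-emitter loop: I_B = (V_BB − V_BE)/R_B = (1.6 − 0.7)/470 = 0.00191 mA.
I_C = β·I_B = 100×0.00191 = 0.191 mA.
V_CE = V_CC − I_C·R_C = 12 − 0.191×2.7 = 11.5 V > V_CE(sat), so the active-region assumption holds.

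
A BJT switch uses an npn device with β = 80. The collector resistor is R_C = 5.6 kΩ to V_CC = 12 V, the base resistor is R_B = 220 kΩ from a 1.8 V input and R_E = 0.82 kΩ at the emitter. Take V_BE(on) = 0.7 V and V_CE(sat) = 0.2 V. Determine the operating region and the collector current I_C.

Assume active. Base-emitter loop: I_B = (V_BB − V_BE)/(R_B + (β+1)R_E) = (1.8 − 0.7)/(220 + 81×0.82) = 0.00384 mA.
I_C = β·I_B = 80×0.00384 = 0.307 mA.
V_CE = V_CC − I_C·R_C − I_E·R_E = 12 − 0.307×5.6 − 0.311×0.82 = 10 V > V_CE(sat), so the active-region assumption holds.

active; I_C ≈ 0.31 mA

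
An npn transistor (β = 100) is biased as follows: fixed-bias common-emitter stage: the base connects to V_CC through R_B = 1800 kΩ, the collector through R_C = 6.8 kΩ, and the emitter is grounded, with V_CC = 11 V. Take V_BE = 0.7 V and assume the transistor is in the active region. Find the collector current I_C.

Base loop: V_CC = I_B·R_B + V_BE, so I_B = (11 − 0.7)/1800 kΩ = 0.00572 mA.
In the active region I_C = β·I_B = 100 × 0.00572 = 0.572 mA.
Collector loop: V_CE = V_CC − I_C·R_C = 11 − 0.572×6.8 = 7.11 V.
Since V_CE = 7.11 V > V_CE(sat) ≈ 0.2 V, the transistor is in the active region as assumed.

I_C ≈ 0.57 mA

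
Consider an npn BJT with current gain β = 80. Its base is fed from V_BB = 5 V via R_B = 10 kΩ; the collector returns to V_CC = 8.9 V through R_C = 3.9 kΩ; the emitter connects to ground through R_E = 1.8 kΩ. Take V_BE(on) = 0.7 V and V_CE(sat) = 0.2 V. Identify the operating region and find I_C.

Assume active: I_B = (5 − 0.7)/(10 + 81×1.8) = 0.0276 mA, I_C = β·I_B = 2.21 mA.
Then V_CE = 8.9 − 2.21×3.9 − 2.24×1.8 = -3.74 V < 0.2 V — the active assumption fails.
Re-solve with V_CE = 0.2 V. KCL at the emitter: V_E/R_E = (V_BB−0.7−V_E)/R_B + (V_CC−0.2−V_E)/R_C, giving V_E = 2.92 V.
I_C = (V_CC − 0.2 − V_E)/R_C = (8.7 − 2.92)/3.9 = 1.48 mA.
Check: I_B = (4.3 − 2.92)/10 = 0.138 mA, and β·I_B = 11.1 mA > I_C, confirming saturation.

saturation; I_C ≈ 1.5 mA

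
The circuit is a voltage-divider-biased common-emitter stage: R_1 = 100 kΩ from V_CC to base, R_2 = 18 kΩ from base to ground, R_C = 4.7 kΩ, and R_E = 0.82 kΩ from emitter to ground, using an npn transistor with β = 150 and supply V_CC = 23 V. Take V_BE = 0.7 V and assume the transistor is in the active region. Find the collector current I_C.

I_C ≈ 3 mA

Thevenize the base divider: V_Th = V_CC·R_2/(R_1+R_2) = 23×18/118 = 3.51 V, R_Th = R_1‖R_2 = 15.3 kΩ.
Base-emitter loop: V_Th = I_B·R_Th + V_BE + (β+1)I_B·R_E, so I_B = (3.51 − 0.7) / (15.3 + 151×0.82) = 0.0202 mA.
I_C = β·I_B = 150×0.0202 = 3.03 mA, and I_E = (β+1)I_B = 3.05 mA.
V_CE = V_CC − I_C·R_C − I_E·R_E = 23 − 3.03×4.7 − 3.05×0.82 = 6.26 V.
V_CE = 6.26 V > 0.2 V confirms active-region operation.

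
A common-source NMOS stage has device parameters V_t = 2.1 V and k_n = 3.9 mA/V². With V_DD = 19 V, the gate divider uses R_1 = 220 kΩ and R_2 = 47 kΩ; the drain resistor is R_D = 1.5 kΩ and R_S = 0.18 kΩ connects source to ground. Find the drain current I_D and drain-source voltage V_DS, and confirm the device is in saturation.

I_D ≈ 1.7 mA, V_DS ≈ 16 V

V_G = V_DD·R_2/(R_1+R_2) = 19×47/267 = 3.34 V.
Assume saturation: I_D = (k_n/2)(V_GS − V_t)² with V_GS = V_G − I_D·R_S = 3.34 − 0.18·I_D.
Substituting gives 0.0632·I_D² − 1.87·I_D + 3.02 = 0, with roots I_D = 1.71 or 27.9 mA.
The root I_D = 27.9 mA gives V_GS = -1.69 V ≤ V_t, so take I_D = 1.71 mA.
Then V_GS = 3.04 V and V_DS = V_DD − I_D(R_D+R_S) = 19 − 1.71×1.68 = 16.1 V.
Saturation requires V_DS ≥ V_GS − V_t = 0.937 V; 16.1 ≥ 0.937 ✓.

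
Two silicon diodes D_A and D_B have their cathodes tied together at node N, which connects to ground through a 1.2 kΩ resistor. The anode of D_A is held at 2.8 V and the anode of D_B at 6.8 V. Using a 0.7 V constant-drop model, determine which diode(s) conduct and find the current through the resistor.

Assume both conduct. Then node N would need to be at both 2.8−0.7 = 2.1 V and 6.8−0.7 = 6.1 V, which is impossible.
Assume only D_B conducts: V_N = 6.8 − 0.7 = 6.1 V, so I_R = 6.1/1.2 = 5.08 mA.
Check D_A: its anode-to-cathode voltage is 2.8 − 6.1 = -3.3 V < 0.7 V, so it is off. The assumption is consistent.

Only D_B conducts; I_R ≈ 5.1 mA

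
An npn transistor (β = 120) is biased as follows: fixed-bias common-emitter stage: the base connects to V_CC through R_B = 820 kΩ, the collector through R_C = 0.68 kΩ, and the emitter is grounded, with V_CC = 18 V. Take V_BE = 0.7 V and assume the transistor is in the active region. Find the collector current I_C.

Base loop: V_CC = I_B·R_B + V_BE, so I_B = (18 − 0.7)/820 kΩ = 0.0211 mA.
In the active region I_C = β·I_B = 120 × 0.0211 = 2.53 mA.
Collector loop: V_CE = V_CC − I_C·R_C = 18 − 2.53×0.68 = 16.3 V.
Since V_CE = 16.3 V > V_CE(sat) ≈ 0.2 V, the transistor is in the active region as assumed.

I_C ≈ 2.5 mA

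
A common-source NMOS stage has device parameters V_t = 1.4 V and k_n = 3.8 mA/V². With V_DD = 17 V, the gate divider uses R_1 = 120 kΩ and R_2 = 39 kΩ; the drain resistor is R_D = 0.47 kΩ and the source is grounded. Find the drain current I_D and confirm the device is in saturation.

I_D ≈ 15 mA

V_G = V_DD·R_2/(R_1+R_2) = 17×39/159 = 4.17 V. With the source grounded, V_GS = V_G = 4.17 V.
Assume saturation: I_D = (k_n/2)(V_GS − V_t)² = (3.8/2)×(4.17 − 1.4)² = 1.9×2.77² = 14.6 mA.
V_DS = V_DD − I_D·R_D = 17 − 14.6×0.47 = 10.1 V.
Saturation requires V_DS ≥ V_GS − V_t = 2.77 V; 10.1 ≥ 2.77 ✓.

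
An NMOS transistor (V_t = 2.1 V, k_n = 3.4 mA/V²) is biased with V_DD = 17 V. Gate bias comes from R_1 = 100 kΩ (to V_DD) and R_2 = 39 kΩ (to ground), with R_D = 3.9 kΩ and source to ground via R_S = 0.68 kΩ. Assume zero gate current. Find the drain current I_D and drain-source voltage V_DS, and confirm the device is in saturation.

I_D ≈ 2.2 mA, V_DS ≈ 6.7 V

V_G = V_DD·R_2/(R_1+R_2) = 17×39/139 = 4.77 V.
Assume saturation: I_D = (k_n/2)(V_GS − V_t)² with V_GS = V_G − I_D·R_S = 4.77 − 0.68·I_D.
Substituting gives 0.786·I_D² − 7.17·I_D + 12.1 = 0, with roots I_D = 2.24 or 6.89 mA.
The root I_D = 6.89 mA gives V_GS = 0.0874 V ≤ V_t, so take I_D = 2.24 mA.
Then V_GS = 3.25 V and V_DS = V_DD − I_D(R_D+R_S) = 17 − 2.24×4.58 = 6.75 V.
Saturation requires V_DS ≥ V_GS − V_t = 1.15 V; 6.75 ≥ 1.15 ✓.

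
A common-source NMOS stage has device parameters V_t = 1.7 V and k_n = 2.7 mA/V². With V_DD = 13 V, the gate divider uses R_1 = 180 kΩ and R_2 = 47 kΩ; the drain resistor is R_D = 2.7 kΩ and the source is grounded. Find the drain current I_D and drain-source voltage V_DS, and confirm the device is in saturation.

I_D ≈ 1.3 mA, V_DS ≈ 9.4 V

V_G = V_DD·R_2/(R_1+R_2) = 13×47/227 = 2.69 V. With the source grounded, V_GS = V_G = 2.69 V.
Assume saturation: I_D = (k_n/2)(V_GS − V_t)² = (2.7/2)×(2.69 − 1.7)² = 1.35×0.992² = 1.33 mA.
V_DS = V_DD − I_D·R_D = 13 − 1.33×2.7 = 9.42 V.
Saturation requires V_DS ≥ V_GS − V_t = 0.992 V; 9.42 ≥ 0.992 ✓.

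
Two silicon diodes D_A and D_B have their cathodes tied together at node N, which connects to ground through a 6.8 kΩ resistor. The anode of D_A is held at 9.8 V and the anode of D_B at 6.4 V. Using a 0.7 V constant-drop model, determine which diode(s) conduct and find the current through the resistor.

Only D_A conducts; I_R ≈ 1.3 mA

Assume both conduct. Then node N would need to be at both 9.8−0.7 = 9.1 V and 6.4−0.7 = 5.7 V, which is impossible.
Assume only D_A conducts: V_N = 9.8 − 0.7 = 9.1 V, so I_R = 9.1/6.8 = 1.34 mA.
Check D_B: its anode-to-cathode voltage is 6.4 − 9.1 = -2.7 V < 0.7 V, so it is off. The assumption is consistent.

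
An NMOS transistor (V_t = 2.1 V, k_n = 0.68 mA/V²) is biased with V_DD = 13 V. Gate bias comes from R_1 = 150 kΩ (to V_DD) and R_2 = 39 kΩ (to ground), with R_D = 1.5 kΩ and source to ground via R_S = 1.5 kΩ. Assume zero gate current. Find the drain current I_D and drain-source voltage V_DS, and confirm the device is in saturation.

V_G = V_DD·R_2/(R_1+R_2) = 13×39/189 = 2.68 V.
Assume saturation: I_D = (k_n/2)(V_GS − V_t)² with V_GS = V_G − I_D·R_S = 2.68 − 1.5·I_D.
Substituting gives 0.765·I_D² − 1.59·I_D + 0.115 = 0, with roots I_D = 0.0751 or 2.01 mA.
The root I_D = 2.01 mA gives V_GS = -0.331 V ≤ V_t, so take I_D = 0.0751 mA.
Then V_GS = 2.57 V and V_DS = V_DD − I_D(R_D+R_S) = 13 − 0.0751×3 = 12.8 V.
Saturation requires V_DS ≥ V_GS − V_t = 0.47 V; 12.8 ≥ 0.47 ✓.

I_D ≈ 0.075 mA, V_DS ≈ 13 V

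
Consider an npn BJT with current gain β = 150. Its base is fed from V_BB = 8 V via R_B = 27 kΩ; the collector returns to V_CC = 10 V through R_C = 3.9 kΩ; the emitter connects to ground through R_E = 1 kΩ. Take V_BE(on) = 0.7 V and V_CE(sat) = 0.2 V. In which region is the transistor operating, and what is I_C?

Assume active: I_B = (8 − 0.7)/(27 + 151×1) = 0.041 mA, I_C = β·I_B = 6.15 mA.
Then V_CE = 10 − 6.15×3.9 − 6.19×1 = -20.2 V < 0.2 V — the active assumption fails.
Re-solve with V_CE = 0.2 V. KCL at the emitter: V_E/R_E = (V_BB−0.7−V_E)/R_B + (V_CC−0.2−V_E)/R_C, giving V_E = 2.15 V.
I_C = (V_CC − 0.2 − V_E)/R_C = (9.8 − 2.15)/3.9 = 1.96 mA.
Check: I_B = (7.3 − 2.15)/27 = 0.191 mA, and β·I_B = 28.6 mA > I_C, confirming saturation.

saturation; I_C ≈ 2 mA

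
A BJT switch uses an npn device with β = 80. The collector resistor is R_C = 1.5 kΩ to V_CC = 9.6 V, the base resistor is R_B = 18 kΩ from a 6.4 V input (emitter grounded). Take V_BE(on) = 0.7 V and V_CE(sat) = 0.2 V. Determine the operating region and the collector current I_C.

Assume active: I_B = (6.4 − 0.7)/18 = 0.317 mA, giving I_C = β·I_B = 25.3 mA.
But then V_CE = 9.6 − 25.3×1.5 = -28.4 V < V_CE(sat) = 0.2 V — impossible in the active region.
So the transistor is saturated. With V_CE = 0.2 V, I_C = (V_CC − 0.2)/R_C = 9.4/1.5 = 6.27 mA.
Check: β·I_B = 25.3 mA > I_C = 6.27 mA, confirming saturation.

saturation; I_C ≈ 6.3 mA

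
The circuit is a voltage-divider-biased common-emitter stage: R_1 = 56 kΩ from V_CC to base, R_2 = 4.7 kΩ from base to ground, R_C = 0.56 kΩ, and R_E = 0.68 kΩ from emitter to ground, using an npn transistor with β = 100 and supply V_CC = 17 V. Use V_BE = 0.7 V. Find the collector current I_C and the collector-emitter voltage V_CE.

Thevenize the base divider: V_Th = V_CC·R_2/(R_1+R_2) = 17×4.7/60.7 = 1.32 V, R_Th = R_1‖R_2 = 4.34 kΩ.
Base-emitter loop: V_Th = I_B·R_Th + V_BE + (β+1)I_B·R_E, so I_B = (1.32 − 0.7) / (4.34 + 101×0.68) = 0.00844 mA.
I_C = β·I_B = 100×0.00844 = 0.844 mA, and I_E = (β+1)I_B = 0.853 mA.
V_CE = V_CC − I_C·R_C − I_E·R_E = 17 − 0.844×0.56 − 0.853×0.68 = 15.9 V.
V_CE = 15.9 V > 0.2 V confirms active-region operation.

I_C ≈ 0.84 mA, V_CE ≈ 16 V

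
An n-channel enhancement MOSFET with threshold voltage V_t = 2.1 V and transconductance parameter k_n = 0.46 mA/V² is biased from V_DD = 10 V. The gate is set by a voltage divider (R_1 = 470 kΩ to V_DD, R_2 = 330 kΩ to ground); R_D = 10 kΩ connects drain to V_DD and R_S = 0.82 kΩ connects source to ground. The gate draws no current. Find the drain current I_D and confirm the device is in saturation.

V_G = V_DD·R_2/(R_1+R_2) = 10×330/800 = 4.12 V.
Assume saturation: I_D = (k_n/2)(V_GS − V_t)² with V_GS = V_G − I_D·R_S = 4.12 − 0.82·I_D.
Substituting gives 0.155·I_D² − 1.76·I_D + 0.943 = 0, with roots I_D = 0.562 or 10.8 mA.
The root I_D = 10.8 mA gives V_GS = -4.77 V ≤ V_t, so take I_D = 0.562 mA.
Then V_GS = 3.66 V and V_DS = V_DD − I_D(R_D+R_S) = 10 − 0.562×10.8 = 3.91 V.
Saturation requires V_DS ≥ V_GS − V_t = 1.56 V; 3.91 ≥ 1.56 ✓.

I_D ≈ 0.56 mA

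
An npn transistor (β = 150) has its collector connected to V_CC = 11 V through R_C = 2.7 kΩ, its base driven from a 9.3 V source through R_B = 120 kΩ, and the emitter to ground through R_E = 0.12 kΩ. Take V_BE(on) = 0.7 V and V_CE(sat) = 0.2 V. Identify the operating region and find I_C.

Assume active: I_B = (9.3 − 0.7)/(120 + 151×0.12) = 0.0623 mA, I_C = β·I_B = 9.34 mA.
Then V_CE = 11 − 9.34×2.7 − 9.4×0.12 = -15.3 V < 0.2 V — the active assumption fails.
Re-solve with V_CE = 0.2 V. KCL at the emitter: V_E/R_E = (V_BB−0.7−V_E)/R_B + (V_CC−0.2−V_E)/R_C, giving V_E = 0.467 V.
I_C = (V_CC − 0.2 − V_E)/R_C = (10.8 − 0.467)/2.7 = 3.83 mA.
Check: I_B = (8.6 − 0.467)/120 = 0.0678 mA, and β·I_B = 10.2 mA > I_C, confirming saturation.

saturation; I_C ≈ 3.8 mA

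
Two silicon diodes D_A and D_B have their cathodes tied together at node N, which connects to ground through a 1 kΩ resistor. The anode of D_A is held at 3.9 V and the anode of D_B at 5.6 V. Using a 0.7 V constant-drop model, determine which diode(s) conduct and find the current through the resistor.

Assume both conduct. Then node N would need to be at both 3.9−0.7 = 3.2 V and 5.6−0.7 = 4.9 V, which is impossible.
Assume only D_B conducts: V_N = 5.6 − 0.7 = 4.9 V, so I_R = 4.9/1 = 4.9 mA.
Check D_A: its anode-to-cathode voltage is 3.9 − 4.9 = -1 V < 0.7 V, so it is off. The assumption is consistent.

Only D_B conducts; I_R ≈ 4.9 mA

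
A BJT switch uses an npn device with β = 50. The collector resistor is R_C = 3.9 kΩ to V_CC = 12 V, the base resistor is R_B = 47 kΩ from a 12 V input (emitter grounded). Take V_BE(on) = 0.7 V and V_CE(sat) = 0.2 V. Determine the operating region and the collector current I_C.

saturation; I_C ≈ 3 mA

Assume active: I_B = (12 − 0.7)/47 = 0.24 mA, giving I_C = β·I_B = 12 mA.
But then V_CE = 12 − 12×3.9 = -34.9 V < V_CE(sat) = 0.2 V — impossible in the active region.
So the transistor is saturated. With V_CE = 0.2 V, I_C = (V_CC − 0.2)/R_C = 11.8/3.9 = 3.03 mA.
Check: β·I_B = 12 mA > I_C = 3.03 mA, confirming saturation.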